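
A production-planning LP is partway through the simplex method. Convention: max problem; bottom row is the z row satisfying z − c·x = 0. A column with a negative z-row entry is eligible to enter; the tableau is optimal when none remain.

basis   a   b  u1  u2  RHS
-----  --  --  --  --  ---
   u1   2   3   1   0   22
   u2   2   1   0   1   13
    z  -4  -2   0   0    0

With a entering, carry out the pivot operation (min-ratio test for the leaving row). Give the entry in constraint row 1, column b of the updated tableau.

2

Ratio test on column a — row 1: 22/2 = 11; row 2: 13/2 = 13/2. Minimum is 13/2 at row 2 (u2 leaves); pivot element 2.
Divide row 2 by 2; eliminate column a from the other rows.
Row 1 update in column b: 3 − 2·(1/2) = 2.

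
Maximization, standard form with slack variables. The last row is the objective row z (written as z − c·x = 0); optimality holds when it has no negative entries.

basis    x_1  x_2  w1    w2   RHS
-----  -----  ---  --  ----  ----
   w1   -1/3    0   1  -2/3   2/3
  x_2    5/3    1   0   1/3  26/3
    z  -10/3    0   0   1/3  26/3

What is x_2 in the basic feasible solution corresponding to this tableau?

26/3

x_2 is basic (row 2); its value is the RHS of that row, 26/3.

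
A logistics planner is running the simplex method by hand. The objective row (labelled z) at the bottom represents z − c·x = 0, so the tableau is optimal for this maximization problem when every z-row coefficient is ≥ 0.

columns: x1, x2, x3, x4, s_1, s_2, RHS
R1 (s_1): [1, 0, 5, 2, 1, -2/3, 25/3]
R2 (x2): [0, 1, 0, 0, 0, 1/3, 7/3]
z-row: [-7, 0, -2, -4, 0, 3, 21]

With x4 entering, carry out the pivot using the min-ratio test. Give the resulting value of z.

Ratio test on column x4 — row 1: (25/3)/2 = 25/6; row 2: entry 0 ≤ 0. Minimum is 25/6 at row 1 (s_1 leaves); pivot element 2.
Pivot on row 1; the z-row RHS becomes 21 − (-4)·(25/6) = 113/3.

113/3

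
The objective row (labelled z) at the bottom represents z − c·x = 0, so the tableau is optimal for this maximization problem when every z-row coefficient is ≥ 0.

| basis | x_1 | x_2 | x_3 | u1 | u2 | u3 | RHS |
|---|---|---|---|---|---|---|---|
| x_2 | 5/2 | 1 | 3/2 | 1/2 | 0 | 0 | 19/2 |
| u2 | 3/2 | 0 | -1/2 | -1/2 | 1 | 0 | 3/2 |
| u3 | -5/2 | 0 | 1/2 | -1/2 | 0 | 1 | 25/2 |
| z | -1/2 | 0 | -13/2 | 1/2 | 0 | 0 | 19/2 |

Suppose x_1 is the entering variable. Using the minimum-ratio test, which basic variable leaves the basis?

Column x_1 entries and ratios — x_2: (19/2)/(5/2) = 19/5; u2: (3/2)/(3/2) = 1; u3: -5/2 ≤ 0, skip.
Smallest ratio is 1 in the row of u2, so u2 leaves.

u2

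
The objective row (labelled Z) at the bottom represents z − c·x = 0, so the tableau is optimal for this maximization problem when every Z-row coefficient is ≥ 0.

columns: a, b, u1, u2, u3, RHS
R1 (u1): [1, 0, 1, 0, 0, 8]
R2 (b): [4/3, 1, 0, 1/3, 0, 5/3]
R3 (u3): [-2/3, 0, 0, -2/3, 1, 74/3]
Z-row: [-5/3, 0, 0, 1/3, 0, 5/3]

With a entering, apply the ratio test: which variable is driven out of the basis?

b

Column a entries and ratios — u1: 8/1 = 8; b: (5/3)/(4/3) = 5/4; u3: -2/3 ≤ 0, skip.
Smallest ratio is 5/4 in the row of b, so b leaves.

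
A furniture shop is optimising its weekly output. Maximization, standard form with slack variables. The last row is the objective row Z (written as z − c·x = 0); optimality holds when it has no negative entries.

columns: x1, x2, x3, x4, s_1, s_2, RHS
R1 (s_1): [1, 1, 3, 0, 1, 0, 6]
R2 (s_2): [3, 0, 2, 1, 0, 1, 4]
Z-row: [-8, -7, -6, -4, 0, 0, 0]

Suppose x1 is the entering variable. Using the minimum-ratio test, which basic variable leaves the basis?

Column x1 entries and ratios — s_1: 6/1 = 6; s_2: 4/3 = 4/3.
Smallest ratio is 4/3 in the row of s_2, so s_2 leaves.

s_2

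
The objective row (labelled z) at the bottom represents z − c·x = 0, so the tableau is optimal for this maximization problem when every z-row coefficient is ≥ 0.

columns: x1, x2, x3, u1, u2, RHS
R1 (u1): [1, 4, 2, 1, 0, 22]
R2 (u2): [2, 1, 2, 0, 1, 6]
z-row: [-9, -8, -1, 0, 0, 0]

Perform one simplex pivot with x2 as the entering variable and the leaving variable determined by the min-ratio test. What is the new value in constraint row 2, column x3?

3/2

Ratio test on column x2 — row 1: 22/4 = 11/2; row 2: 6/1 = 6. Minimum is 11/2 at row 1 (u1 leaves); pivot element 4.
Divide row 1 by 4; eliminate column x2 from the other rows.
Row 2 update in column x3: 2 − 1·(1/2) = 3/2.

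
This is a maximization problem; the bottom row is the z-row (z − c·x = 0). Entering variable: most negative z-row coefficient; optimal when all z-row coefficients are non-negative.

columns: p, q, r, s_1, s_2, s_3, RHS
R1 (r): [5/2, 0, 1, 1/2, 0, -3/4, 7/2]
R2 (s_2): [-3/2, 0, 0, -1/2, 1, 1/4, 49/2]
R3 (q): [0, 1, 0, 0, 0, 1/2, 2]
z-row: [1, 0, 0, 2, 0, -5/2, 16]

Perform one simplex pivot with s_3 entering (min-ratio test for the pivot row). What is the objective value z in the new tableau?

Ratio test on column s_3 — row 1: entry -3/4 ≤ 0; row 2: (49/2)/(1/4) = 98; row 3: 2/(1/2) = 4. Minimum is 4 at row 3 (q leaves); pivot element 1/2.
Pivot on row 3; the z-row RHS becomes 16 − (-5/2)·4 = 26.

26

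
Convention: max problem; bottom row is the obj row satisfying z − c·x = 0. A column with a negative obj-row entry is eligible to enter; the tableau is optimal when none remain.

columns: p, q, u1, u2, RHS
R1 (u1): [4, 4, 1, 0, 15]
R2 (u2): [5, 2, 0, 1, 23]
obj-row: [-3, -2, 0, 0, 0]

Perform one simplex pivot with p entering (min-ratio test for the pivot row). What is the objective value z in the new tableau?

Ratio test on column p — row 1: 15/4 = 15/4; row 2: 23/5 = 23/5. Minimum is 15/4 at row 1 (u1 leaves); pivot element 4.
Pivot on row 1; the obj-row RHS becomes 0 − (-3)·(15/4) = 45/4.

45/4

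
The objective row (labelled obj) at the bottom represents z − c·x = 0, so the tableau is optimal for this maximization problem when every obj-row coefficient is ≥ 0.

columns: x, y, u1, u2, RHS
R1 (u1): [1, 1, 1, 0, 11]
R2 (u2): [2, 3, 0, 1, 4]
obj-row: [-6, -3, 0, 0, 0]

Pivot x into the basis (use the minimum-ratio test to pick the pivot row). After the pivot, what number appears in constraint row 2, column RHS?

Ratio test on column x — row 1: 11/1 = 11; row 2: 4/2 = 2. Minimum is 2 at row 2 (u2 leaves); pivot element 2.
Divide row 2 by 2; eliminate column x from the other rows.
In the new row 2, the RHS entry is the old entry divided by the pivot: 4/2 = 2.

2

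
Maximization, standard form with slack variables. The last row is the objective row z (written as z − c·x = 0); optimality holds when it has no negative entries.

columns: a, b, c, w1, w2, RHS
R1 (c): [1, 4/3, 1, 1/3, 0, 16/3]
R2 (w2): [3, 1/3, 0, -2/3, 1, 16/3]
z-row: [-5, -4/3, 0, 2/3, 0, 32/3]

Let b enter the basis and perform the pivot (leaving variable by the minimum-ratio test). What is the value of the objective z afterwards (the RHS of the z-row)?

16

Ratio test on column b — row 1: (16/3)/(4/3) = 4; row 2: (16/3)/(1/3) = 16. Minimum is 4 at row 1 (c leaves); pivot element 4/3.
Pivot on row 1; the z-row RHS becomes 32/3 − (-4/3)·4 = 16.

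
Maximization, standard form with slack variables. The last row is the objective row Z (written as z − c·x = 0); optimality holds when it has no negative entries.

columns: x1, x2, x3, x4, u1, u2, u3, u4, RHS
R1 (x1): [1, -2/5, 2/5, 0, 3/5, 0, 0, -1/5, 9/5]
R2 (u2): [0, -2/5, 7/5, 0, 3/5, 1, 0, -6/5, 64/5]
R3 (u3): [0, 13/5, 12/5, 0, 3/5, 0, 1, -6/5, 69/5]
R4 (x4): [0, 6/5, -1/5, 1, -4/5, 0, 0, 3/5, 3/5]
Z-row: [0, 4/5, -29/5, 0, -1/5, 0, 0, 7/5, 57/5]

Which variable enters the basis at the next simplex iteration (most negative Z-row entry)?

x3

Negative Z-row entries: x3: -29/5, u1: -1/5.
The most negative is -29/5 in column x3, so x3 enters.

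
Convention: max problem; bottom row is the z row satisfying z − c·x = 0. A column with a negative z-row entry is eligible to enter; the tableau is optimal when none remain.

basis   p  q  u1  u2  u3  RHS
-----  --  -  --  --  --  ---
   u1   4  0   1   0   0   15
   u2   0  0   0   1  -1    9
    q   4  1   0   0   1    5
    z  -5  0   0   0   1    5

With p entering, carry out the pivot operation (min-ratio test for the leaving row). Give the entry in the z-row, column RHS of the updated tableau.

45/4

Ratio test on column p — row 1: 15/4 = 15/4; row 2: entry 0 ≤ 0; row 3: 5/4 = 5/4. Minimum is 5/4 at row 3 (q leaves); pivot element 4.
Divide row 3 by 4; eliminate column p from the other rows.
z-row update in column RHS: 5 − (-5)·(5/4) = 45/4.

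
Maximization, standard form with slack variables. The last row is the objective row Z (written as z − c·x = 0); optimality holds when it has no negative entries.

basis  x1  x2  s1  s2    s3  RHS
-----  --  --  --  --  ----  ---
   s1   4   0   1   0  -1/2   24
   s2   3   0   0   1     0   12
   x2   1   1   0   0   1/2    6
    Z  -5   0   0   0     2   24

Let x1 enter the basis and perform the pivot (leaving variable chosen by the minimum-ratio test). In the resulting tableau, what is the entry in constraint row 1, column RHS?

8

Ratio test on column x1 — row 1: 24/4 = 6; row 2: 12/3 = 4; row 3: 6/1 = 6. Minimum is 4 at row 2 (s2 leaves); pivot element 3.
Divide row 2 by 3; eliminate column x1 from the other rows.
Row 1 update in column RHS: 24 − 4·4 = 8.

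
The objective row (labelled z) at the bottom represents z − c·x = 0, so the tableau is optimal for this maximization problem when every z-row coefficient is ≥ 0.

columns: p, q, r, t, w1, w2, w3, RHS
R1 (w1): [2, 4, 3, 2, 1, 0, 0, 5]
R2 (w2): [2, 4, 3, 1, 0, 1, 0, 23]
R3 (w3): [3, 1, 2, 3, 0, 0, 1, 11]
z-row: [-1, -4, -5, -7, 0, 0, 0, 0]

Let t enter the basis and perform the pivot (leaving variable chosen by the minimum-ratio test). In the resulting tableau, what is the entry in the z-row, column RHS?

Ratio test on column t — row 1: 5/2 = 5/2; row 2: 23/1 = 23; row 3: 11/3 = 11/3. Minimum is 5/2 at row 1 (w1 leaves); pivot element 2.
Divide row 1 by 2; eliminate column t from the other rows.
z-row update in column RHS: 0 − (-7)·(5/2) = 35/2.

35/2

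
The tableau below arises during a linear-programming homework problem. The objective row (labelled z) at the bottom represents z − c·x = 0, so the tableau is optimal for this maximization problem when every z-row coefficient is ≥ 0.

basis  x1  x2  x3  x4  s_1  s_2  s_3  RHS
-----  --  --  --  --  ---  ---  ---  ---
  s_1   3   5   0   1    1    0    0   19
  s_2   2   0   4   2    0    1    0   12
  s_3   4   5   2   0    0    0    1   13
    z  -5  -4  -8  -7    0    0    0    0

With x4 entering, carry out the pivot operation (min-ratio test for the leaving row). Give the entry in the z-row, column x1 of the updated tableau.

2

Ratio test on column x4 — row 1: 19/1 = 19; row 2: 12/2 = 6; row 3: entry 0 ≤ 0. Minimum is 6 at row 2 (s_2 leaves); pivot element 2.
Divide row 2 by 2; eliminate column x4 from the other rows.
z-row update in column x1: -5 − (-7)·1 = 2.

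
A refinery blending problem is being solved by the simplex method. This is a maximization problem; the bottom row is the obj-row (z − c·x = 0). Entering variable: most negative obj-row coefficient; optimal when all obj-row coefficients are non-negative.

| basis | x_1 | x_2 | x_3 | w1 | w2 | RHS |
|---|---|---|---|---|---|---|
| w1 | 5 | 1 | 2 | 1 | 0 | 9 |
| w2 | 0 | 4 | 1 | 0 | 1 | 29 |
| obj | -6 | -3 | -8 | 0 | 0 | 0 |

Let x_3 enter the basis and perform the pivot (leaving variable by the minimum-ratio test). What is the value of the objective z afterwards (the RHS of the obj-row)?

36

Ratio test on column x_3 — row 1: 9/2 = 9/2; row 2: 29/1 = 29. Minimum is 9/2 at row 1 (w1 leaves); pivot element 2.
Pivot on row 1; the obj-row RHS becomes 0 − (-8)·(9/2) = 36.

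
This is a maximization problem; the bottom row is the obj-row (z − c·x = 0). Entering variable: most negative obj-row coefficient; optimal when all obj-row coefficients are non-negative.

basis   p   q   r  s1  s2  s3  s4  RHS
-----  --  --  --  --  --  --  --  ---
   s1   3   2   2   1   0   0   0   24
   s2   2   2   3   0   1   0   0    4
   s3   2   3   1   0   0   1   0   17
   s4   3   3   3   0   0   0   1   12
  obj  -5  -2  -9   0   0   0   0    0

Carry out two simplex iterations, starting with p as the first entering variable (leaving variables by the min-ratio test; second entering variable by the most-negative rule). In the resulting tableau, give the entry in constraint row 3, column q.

7/3

Ratio test on column p — row 1: 24/3 = 8; row 2: 4/2 = 2; row 3: 17/2 = 17/2; row 4: 12/3 = 4. Minimum is 2 at row 2 (s2 leaves); pivot element 2.
Divide row 2 by 2; eliminate column p from the other rows.
Second iteration: most negative obj-row entry is -3/2 in column r, so r enters.
Ratio test on column r — row 1: entry -5/2 ≤ 0; row 2: 2/(3/2) = 4/3; row 3: entry -2 ≤ 0; row 4: entry -3/2 ≤ 0. Minimum is 4/3 at row 2 (p leaves); pivot element 3/2.
Divide row 2 by 3/2; eliminate column r from the other rows.
After both pivots, the entry at constraint row 3, column q is 7/3.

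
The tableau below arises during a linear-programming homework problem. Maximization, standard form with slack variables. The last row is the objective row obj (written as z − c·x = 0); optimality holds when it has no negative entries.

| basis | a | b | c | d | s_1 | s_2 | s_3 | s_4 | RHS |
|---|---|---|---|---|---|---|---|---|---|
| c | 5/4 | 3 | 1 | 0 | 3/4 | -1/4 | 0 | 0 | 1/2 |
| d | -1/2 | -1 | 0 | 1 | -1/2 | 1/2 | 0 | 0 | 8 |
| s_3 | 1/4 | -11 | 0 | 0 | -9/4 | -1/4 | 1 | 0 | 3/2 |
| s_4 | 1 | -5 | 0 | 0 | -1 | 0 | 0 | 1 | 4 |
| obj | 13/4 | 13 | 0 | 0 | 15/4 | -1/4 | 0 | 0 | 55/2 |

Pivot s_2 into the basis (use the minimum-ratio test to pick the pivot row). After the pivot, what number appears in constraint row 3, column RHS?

11/2

Ratio test on column s_2 — row 1: entry -1/4 ≤ 0; row 2: 8/(1/2) = 16; row 3: entry -1/4 ≤ 0; row 4: entry 0 ≤ 0. Minimum is 16 at row 2 (d leaves); pivot element 1/2.
Divide row 2 by 1/2; eliminate column s_2 from the other rows.
Row 3 update in column RHS: 3/2 − (-1/4)·16 = 11/2.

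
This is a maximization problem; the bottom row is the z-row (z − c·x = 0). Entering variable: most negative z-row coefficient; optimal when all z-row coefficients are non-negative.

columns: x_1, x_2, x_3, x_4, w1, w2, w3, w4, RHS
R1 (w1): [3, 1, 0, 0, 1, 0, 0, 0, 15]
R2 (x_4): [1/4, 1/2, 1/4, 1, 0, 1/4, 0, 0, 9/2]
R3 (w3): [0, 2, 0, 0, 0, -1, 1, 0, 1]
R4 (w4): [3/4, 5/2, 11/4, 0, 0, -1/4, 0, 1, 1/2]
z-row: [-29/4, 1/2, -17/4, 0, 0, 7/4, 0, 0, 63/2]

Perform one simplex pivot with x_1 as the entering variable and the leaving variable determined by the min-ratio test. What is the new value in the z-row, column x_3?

Ratio test on column x_1 — row 1: 15/3 = 5; row 2: (9/2)/(1/4) = 18; row 3: entry 0 ≤ 0; row 4: (1/2)/(3/4) = 2/3. Minimum is 2/3 at row 4 (w4 leaves); pivot element 3/4.
Divide row 4 by 3/4; eliminate column x_1 from the other rows.
z-row update in column x_3: -17/4 − (-29/4)·(11/3) = 67/3.

67/3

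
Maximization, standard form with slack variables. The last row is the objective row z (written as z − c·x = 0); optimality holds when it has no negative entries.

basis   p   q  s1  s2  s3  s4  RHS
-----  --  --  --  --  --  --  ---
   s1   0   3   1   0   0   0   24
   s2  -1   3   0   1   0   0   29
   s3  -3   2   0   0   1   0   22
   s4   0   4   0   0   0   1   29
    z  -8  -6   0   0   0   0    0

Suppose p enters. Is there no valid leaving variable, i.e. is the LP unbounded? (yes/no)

yes

Every constraint-row entry in column p is ≤ 0, so increasing p is unbounded.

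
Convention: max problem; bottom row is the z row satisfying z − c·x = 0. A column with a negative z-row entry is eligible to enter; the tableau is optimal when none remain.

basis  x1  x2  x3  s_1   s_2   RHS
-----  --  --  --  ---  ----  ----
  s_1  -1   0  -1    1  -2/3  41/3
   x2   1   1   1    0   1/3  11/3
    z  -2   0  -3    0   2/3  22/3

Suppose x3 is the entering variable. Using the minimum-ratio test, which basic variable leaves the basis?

Column x3 entries and ratios — s_1: -1 ≤ 0, skip; x2: (11/3)/1 = 11/3.
Smallest ratio is 11/3 in the row of x2, so x2 leaves.

x2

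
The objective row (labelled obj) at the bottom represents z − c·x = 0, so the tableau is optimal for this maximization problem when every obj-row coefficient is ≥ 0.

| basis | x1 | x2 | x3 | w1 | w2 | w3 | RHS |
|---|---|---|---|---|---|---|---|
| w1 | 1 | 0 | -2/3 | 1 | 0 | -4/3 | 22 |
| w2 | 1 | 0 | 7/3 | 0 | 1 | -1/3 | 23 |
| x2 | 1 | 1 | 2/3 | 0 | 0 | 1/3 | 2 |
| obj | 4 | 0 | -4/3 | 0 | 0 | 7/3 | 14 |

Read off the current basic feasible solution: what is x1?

0

x1 is not in the basis, so in the current basic feasible solution x1 = 0.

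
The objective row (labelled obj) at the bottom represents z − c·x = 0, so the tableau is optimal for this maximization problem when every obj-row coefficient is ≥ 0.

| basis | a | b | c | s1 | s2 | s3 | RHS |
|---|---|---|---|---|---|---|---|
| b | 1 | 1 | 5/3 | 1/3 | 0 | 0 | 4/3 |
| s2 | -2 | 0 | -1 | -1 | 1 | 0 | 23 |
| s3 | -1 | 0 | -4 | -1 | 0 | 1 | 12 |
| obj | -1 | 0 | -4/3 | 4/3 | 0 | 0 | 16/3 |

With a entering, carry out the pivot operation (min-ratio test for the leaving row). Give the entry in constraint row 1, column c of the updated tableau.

5/3

Ratio test on column a — row 1: (4/3)/1 = 4/3; row 2: entry -2 ≤ 0; row 3: entry -1 ≤ 0. Minimum is 4/3 at row 1 (b leaves); pivot element 1.
Divide row 1 by 1; eliminate column a from the other rows.
In the new row 1, the c entry is the old entry divided by the pivot: (5/3)/1 = 5/3.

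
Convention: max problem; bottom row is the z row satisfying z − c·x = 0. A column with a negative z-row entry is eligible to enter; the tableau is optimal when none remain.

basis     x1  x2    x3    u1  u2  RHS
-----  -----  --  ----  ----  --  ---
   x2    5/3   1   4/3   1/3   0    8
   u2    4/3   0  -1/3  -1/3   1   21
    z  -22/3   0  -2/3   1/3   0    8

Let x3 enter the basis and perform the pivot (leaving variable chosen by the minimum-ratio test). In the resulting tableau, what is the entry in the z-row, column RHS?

12

Ratio test on column x3 — row 1: 8/(4/3) = 6; row 2: entry -1/3 ≤ 0. Minimum is 6 at row 1 (x2 leaves); pivot element 4/3.
Divide row 1 by 4/3; eliminate column x3 from the other rows.
z-row update in column RHS: 8 − (-2/3)·6 = 12.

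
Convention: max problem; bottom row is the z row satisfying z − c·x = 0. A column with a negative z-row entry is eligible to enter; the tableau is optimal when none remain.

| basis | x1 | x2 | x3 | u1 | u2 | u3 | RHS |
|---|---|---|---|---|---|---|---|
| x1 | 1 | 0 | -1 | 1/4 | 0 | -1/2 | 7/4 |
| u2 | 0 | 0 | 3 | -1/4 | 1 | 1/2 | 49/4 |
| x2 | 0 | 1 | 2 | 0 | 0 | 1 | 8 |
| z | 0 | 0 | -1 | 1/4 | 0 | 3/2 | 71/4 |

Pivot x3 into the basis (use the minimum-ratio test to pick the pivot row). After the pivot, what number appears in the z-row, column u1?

1/4

Ratio test on column x3 — row 1: entry -1 ≤ 0; row 2: (49/4)/3 = 49/12; row 3: 8/2 = 4. Minimum is 4 at row 3 (x2 leaves); pivot element 2.
Divide row 3 by 2; eliminate column x3 from the other rows.
z-row update in column u1: 1/4 − (-1)·0 = 1/4.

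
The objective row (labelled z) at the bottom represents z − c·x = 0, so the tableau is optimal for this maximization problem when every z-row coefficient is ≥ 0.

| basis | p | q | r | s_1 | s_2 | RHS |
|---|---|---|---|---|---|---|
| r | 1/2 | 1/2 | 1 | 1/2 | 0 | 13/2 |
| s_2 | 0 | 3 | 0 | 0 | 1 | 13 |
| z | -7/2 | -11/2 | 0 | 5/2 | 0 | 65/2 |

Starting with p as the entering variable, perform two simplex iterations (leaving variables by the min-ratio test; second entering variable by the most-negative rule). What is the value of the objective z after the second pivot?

260/3

Ratio test on column p — row 1: (13/2)/(1/2) = 13; row 2: entry 0 ≤ 0. Minimum is 13 at row 1 (r leaves); pivot element 1/2.
Pivot on row 1; the z-row RHS becomes 65/2 − (-7/2)·13 = 78.
Next entering variable (most negative z-row entry -2): q.
Ratio test on column q — row 1: 13/1 = 13; row 2: 13/3 = 13/3. Minimum is 13/3 at row 2 (s_2 leaves); pivot element 3.
After the second pivot the z-row RHS is 78 − (-2)·(13/3) = 260/3.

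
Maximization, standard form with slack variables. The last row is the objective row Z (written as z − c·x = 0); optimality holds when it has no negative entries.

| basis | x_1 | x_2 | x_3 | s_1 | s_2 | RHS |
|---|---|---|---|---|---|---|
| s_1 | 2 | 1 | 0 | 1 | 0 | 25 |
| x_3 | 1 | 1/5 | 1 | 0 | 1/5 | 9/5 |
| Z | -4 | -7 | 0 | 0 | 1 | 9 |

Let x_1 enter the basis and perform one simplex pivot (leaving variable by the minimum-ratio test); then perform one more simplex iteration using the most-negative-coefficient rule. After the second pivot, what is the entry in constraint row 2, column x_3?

Ratio test on column x_1 — row 1: 25/2 = 25/2; row 2: (9/5)/1 = 9/5. Minimum is 9/5 at row 2 (x_3 leaves); pivot element 1.
Divide row 2 by 1; eliminate column x_1 from the other rows.
Second iteration: most negative Z-row entry is -31/5 in column x_2, so x_2 enters.
Ratio test on column x_2 — row 1: (107/5)/(3/5) = 107/3; row 2: (9/5)/(1/5) = 9. Minimum is 9 at row 2 (x_1 leaves); pivot element 1/5.
Divide row 2 by 1/5; eliminate column x_2 from the other rows.
After both pivots, the entry at constraint row 2, column x_3 is 5.

5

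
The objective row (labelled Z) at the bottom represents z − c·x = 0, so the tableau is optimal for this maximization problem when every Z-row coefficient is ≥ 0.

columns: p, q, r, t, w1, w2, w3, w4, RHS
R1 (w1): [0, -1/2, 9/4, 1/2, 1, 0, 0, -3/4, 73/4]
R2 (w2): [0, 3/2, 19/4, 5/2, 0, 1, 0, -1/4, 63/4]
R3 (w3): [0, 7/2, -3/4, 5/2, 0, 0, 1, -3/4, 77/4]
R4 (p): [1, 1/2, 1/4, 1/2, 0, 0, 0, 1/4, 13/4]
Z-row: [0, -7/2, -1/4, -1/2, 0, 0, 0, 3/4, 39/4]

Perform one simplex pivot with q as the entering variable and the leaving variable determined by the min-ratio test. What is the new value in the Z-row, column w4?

Ratio test on column q — row 1: entry -1/2 ≤ 0; row 2: (63/4)/(3/2) = 21/2; row 3: (77/4)/(7/2) = 11/2; row 4: (13/4)/(1/2) = 13/2. Minimum is 11/2 at row 3 (w3 leaves); pivot element 7/2.
Divide row 3 by 7/2; eliminate column q from the other rows.
Z-row update in column w4: 3/4 − (-7/2)·(-3/14) = 0.

0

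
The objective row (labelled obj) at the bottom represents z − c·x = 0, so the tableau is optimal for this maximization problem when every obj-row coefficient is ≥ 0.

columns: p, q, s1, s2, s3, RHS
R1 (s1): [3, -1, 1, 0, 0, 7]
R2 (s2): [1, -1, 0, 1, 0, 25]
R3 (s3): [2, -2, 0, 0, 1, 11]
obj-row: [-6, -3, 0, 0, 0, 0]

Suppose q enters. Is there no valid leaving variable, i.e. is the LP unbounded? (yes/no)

Every constraint-row entry in column q is ≤ 0, so increasing q is unbounded.

yes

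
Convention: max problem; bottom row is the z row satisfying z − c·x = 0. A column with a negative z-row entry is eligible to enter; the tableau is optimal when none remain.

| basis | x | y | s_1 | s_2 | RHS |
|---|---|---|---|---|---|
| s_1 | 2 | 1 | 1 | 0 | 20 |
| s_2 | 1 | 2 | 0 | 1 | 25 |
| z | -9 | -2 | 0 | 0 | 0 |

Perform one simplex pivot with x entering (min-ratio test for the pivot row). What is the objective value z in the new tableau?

90

Ratio test on column x — row 1: 20/2 = 10; row 2: 25/1 = 25. Minimum is 10 at row 1 (s_1 leaves); pivot element 2.
Pivot on row 1; the z-row RHS becomes 0 − (-9)·10 = 90.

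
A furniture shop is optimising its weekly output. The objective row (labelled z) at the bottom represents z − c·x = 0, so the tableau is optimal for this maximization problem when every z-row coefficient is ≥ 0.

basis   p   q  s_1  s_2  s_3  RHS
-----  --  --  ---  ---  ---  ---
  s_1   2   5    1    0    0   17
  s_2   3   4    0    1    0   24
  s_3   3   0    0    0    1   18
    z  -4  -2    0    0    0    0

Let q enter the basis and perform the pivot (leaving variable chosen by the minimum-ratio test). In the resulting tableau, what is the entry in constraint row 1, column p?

2/5

Ratio test on column q — row 1: 17/5 = 17/5; row 2: 24/4 = 6; row 3: entry 0 ≤ 0. Minimum is 17/5 at row 1 (s_1 leaves); pivot element 5.
Divide row 1 by 5; eliminate column q from the other rows.
In the new row 1, the p entry is the old entry divided by the pivot: 2/5 = 2/5.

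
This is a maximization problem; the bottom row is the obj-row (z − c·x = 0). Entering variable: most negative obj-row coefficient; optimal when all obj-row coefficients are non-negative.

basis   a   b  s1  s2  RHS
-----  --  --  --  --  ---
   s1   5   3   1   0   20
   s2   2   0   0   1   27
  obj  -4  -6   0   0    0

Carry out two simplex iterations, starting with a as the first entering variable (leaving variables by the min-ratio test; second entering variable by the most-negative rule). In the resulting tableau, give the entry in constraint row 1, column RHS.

Ratio test on column a — row 1: 20/5 = 4; row 2: 27/2 = 27/2. Minimum is 4 at row 1 (s1 leaves); pivot element 5.
Divide row 1 by 5; eliminate column a from the other rows.
Second iteration: most negative obj-row entry is -18/5 in column b, so b enters.
Ratio test on column b — row 1: 4/(3/5) = 20/3; row 2: entry -6/5 ≤ 0. Minimum is 20/3 at row 1 (a leaves); pivot element 3/5.
Divide row 1 by 3/5; eliminate column b from the other rows.
After both pivots, the entry at constraint row 1, column RHS is 20/3.

20/3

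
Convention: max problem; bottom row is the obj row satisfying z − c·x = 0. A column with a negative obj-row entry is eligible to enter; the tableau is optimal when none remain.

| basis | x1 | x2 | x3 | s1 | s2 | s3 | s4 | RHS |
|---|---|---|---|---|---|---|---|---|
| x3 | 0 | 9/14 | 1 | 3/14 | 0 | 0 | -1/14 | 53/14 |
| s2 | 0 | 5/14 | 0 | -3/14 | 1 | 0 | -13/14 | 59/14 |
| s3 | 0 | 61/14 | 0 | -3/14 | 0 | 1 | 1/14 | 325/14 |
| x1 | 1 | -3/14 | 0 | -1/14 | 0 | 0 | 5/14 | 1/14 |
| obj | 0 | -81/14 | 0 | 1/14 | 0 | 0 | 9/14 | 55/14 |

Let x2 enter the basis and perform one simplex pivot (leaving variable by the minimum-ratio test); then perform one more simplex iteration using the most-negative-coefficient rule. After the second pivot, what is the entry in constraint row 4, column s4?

1/3

Ratio test on column x2 — row 1: (53/14)/(9/14) = 53/9; row 2: (59/14)/(5/14) = 59/5; row 3: (325/14)/(61/14) = 325/61; row 4: entry -3/14 ≤ 0. Minimum is 325/61 at row 3 (s3 leaves); pivot element 61/14.
Divide row 3 by 61/14; eliminate column x2 from the other rows.
Second iteration: most negative obj-row entry is -13/61 in column s1, so s1 enters.
Ratio test on column s1 — row 1: (22/61)/(15/61) = 22/15; row 2: entry -12/61 ≤ 0; row 3: entry -3/61 ≤ 0; row 4: entry -5/61 ≤ 0. Minimum is 22/15 at row 1 (x3 leaves); pivot element 15/61.
Divide row 1 by 15/61; eliminate column s1 from the other rows.
After both pivots, the entry at constraint row 4, column s4 is 1/3.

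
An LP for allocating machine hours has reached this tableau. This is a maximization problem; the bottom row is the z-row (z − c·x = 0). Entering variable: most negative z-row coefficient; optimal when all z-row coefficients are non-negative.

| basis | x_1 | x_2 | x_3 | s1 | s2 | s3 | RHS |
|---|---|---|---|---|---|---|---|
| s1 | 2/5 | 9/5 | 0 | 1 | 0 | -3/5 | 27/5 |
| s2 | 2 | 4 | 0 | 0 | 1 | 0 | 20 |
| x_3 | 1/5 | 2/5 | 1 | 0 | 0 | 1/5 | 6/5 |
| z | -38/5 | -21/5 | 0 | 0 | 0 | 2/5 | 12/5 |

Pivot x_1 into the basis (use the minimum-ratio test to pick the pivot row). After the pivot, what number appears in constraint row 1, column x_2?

1

Ratio test on column x_1 — row 1: (27/5)/(2/5) = 27/2; row 2: 20/2 = 10; row 3: (6/5)/(1/5) = 6. Minimum is 6 at row 3 (x_3 leaves); pivot element 1/5.
Divide row 3 by 1/5; eliminate column x_1 from the other rows.
Row 1 update in column x_2: 9/5 − (2/5)·2 = 1.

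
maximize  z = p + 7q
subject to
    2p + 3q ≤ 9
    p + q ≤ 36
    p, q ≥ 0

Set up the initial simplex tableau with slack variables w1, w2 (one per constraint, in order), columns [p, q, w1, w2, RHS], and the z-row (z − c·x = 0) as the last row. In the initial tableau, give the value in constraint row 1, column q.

3

Constraint 1 has coefficient 3 on q.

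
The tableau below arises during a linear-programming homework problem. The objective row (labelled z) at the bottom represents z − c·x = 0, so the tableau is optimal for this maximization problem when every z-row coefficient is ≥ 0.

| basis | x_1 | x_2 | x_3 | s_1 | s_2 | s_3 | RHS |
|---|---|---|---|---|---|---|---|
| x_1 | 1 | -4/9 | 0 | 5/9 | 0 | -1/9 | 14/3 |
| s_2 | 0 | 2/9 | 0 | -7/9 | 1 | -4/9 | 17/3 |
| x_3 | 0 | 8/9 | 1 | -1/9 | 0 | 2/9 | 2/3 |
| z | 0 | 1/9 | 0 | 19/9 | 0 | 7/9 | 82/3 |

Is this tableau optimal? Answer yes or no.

Every z-row coefficient is ≥ 0, so the tableau is optimal.

yes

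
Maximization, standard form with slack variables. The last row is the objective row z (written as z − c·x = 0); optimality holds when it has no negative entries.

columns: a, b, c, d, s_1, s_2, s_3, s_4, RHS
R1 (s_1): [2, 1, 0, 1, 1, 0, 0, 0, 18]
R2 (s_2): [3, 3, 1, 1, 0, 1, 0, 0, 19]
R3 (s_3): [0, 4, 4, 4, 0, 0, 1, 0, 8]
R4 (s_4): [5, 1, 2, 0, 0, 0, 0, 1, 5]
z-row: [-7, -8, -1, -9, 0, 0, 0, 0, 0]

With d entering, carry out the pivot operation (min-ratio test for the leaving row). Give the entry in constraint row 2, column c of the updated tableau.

Ratio test on column d — row 1: 18/1 = 18; row 2: 19/1 = 19; row 3: 8/4 = 2; row 4: entry 0 ≤ 0. Minimum is 2 at row 3 (s_3 leaves); pivot element 4.
Divide row 3 by 4; eliminate column d from the other rows.
Row 2 update in column c: 1 − 1·1 = 0.

0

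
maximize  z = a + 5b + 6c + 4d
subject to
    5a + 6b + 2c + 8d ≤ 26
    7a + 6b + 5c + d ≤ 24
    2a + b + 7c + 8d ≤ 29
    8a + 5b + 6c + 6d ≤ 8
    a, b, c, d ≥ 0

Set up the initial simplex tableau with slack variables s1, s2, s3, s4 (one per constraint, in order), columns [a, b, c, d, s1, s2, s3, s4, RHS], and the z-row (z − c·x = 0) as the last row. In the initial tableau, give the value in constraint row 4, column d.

6

Constraint 4 has coefficient 6 on d.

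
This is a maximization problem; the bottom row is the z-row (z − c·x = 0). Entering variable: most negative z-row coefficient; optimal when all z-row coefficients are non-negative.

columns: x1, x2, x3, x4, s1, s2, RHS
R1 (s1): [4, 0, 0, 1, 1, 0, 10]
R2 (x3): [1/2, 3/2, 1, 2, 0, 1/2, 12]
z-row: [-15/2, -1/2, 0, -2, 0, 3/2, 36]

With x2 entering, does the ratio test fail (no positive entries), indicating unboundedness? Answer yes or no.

Column x2 has positive entries in row(s) 2, so the ratio test bounds it — not unbounded.

no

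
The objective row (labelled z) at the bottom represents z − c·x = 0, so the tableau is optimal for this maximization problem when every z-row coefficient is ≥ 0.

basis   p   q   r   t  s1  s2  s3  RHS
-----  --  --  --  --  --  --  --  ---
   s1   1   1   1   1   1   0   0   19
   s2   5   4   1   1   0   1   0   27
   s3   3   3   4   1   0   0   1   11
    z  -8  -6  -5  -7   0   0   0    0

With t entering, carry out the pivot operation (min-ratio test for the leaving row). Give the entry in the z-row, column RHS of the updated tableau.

Ratio test on column t — row 1: 19/1 = 19; row 2: 27/1 = 27; row 3: 11/1 = 11. Minimum is 11 at row 3 (s3 leaves); pivot element 1.
Divide row 3 by 1; eliminate column t from the other rows.
z-row update in column RHS: 0 − (-7)·11 = 77.

77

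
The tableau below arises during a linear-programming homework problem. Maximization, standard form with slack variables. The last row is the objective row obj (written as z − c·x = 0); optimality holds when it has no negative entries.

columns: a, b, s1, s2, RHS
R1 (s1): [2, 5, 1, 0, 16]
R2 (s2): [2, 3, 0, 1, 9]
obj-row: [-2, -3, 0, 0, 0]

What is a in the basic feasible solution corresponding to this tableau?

a is not in the basis, so in the current basic feasible solution a = 0.

0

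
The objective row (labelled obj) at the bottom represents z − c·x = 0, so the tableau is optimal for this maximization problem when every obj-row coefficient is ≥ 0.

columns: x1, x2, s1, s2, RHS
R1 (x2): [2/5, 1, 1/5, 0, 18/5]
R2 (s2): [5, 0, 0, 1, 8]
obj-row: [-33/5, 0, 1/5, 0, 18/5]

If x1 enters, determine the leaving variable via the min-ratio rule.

Column x1 entries and ratios — x2: (18/5)/(2/5) = 9; s2: 8/5 = 8/5.
Smallest ratio is 8/5 in the row of s2, so s2 leaves.

s2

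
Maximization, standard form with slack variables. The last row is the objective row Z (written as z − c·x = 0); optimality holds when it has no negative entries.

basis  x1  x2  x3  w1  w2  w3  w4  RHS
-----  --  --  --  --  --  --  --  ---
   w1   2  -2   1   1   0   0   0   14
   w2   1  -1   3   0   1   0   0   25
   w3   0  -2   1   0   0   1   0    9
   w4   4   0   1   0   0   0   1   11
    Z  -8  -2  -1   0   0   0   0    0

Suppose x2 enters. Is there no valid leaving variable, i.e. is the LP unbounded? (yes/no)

yes

Every constraint-row entry in column x2 is ≤ 0, so increasing x2 is unbounded.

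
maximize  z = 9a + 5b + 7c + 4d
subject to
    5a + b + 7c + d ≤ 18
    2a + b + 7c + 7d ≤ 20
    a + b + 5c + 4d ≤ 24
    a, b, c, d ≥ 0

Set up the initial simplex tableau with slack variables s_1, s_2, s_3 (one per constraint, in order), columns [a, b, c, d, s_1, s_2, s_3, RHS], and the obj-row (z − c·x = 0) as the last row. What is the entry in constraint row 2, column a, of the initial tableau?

Constraint 2 has coefficient 2 on a.

2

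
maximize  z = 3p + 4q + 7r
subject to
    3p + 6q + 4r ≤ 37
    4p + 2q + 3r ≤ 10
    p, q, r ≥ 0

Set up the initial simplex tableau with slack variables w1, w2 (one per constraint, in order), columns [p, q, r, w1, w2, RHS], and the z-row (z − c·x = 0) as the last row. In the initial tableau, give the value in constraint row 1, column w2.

Slack w2 belongs to constraint 2; its column is the unit vector e_2, so the entry in row 1 is 0.

0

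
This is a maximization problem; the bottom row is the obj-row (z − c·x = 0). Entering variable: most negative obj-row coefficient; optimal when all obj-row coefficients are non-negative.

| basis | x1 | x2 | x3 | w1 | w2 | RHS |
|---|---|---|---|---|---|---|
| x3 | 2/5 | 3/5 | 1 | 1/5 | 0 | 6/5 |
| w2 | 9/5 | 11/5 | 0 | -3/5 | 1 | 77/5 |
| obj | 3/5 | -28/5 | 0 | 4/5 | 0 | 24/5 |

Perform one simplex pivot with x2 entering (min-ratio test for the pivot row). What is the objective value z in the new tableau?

16

Ratio test on column x2 — row 1: (6/5)/(3/5) = 2; row 2: (77/5)/(11/5) = 7. Minimum is 2 at row 1 (x3 leaves); pivot element 3/5.
Pivot on row 1; the obj-row RHS becomes 24/5 − (-28/5)·2 = 16.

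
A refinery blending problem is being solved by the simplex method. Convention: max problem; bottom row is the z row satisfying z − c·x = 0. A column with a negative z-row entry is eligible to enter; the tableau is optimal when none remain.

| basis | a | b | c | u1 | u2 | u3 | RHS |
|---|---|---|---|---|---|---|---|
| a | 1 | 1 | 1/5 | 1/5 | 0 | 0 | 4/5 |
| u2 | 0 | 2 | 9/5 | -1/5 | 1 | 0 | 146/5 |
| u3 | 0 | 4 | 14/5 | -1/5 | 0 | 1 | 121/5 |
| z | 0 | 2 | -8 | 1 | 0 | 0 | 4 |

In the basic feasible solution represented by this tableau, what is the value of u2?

u2 is basic (row 2); its value is the RHS of that row, 146/5.

146/5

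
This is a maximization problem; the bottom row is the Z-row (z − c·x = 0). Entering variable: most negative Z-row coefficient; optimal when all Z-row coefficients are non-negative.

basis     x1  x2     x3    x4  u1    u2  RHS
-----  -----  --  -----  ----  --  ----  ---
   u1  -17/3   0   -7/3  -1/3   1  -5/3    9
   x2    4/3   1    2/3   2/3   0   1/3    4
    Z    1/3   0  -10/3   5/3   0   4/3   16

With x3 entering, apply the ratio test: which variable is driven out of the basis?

x2

Column x3 entries and ratios — u1: -7/3 ≤ 0, skip; x2: 4/(2/3) = 6.
Smallest ratio is 6 in the row of x2, so x2 leaves.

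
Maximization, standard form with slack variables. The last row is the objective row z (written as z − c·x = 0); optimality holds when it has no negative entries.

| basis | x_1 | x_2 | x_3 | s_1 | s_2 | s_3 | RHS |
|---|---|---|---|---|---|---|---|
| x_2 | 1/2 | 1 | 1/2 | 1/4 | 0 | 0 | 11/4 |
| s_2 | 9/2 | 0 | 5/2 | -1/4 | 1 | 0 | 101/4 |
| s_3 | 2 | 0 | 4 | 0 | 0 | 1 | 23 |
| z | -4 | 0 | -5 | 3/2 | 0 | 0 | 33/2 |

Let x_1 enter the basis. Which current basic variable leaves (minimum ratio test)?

x_2

Column x_1 entries and ratios — x_2: (11/4)/(1/2) = 11/2; s_2: (101/4)/(9/2) = 101/18; s_3: 23/2 = 23/2.
Smallest ratio is 11/2 in the row of x_2, so x_2 leaves.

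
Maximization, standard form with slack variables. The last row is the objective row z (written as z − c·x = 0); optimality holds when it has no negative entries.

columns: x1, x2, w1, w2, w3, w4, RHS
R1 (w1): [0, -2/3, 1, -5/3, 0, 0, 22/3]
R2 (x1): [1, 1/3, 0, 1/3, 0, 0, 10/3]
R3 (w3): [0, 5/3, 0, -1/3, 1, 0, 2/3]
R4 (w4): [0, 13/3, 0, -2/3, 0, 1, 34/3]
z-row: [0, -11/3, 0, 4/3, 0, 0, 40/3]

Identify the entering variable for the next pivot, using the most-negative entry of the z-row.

Negative z-row entries: x2: -11/3.
The most negative is -11/3 in column x2, so x2 enters.

x2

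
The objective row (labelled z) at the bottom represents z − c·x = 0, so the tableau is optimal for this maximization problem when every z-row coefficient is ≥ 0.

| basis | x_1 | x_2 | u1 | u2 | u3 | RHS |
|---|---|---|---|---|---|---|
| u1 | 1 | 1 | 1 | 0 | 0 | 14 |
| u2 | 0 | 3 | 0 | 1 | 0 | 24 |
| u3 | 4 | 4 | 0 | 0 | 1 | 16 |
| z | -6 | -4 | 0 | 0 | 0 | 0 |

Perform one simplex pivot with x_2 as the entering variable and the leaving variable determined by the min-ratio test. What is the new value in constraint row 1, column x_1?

0

Ratio test on column x_2 — row 1: 14/1 = 14; row 2: 24/3 = 8; row 3: 16/4 = 4. Minimum is 4 at row 3 (u3 leaves); pivot element 4.
Divide row 3 by 4; eliminate column x_2 from the other rows.
Row 1 update in column x_1: 1 − 1·1 = 0.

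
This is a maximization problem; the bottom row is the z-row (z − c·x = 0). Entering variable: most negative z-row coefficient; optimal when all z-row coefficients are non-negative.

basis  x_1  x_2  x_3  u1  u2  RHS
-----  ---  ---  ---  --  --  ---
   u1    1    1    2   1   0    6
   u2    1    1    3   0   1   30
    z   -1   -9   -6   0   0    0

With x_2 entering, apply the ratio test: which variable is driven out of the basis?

u1

Column x_2 entries and ratios — u1: 6/1 = 6; u2: 30/1 = 30.
Smallest ratio is 6 in the row of u1, so u1 leaves.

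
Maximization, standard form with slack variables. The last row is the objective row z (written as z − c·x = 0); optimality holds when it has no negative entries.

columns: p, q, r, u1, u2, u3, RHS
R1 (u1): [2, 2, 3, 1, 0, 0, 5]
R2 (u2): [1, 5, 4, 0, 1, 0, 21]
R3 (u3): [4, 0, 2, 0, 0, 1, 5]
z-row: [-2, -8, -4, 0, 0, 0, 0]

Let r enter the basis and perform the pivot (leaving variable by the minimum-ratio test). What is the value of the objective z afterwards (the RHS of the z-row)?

20/3

Ratio test on column r — row 1: 5/3 = 5/3; row 2: 21/4 = 21/4; row 3: 5/2 = 5/2. Minimum is 5/3 at row 1 (u1 leaves); pivot element 3.
Pivot on row 1; the z-row RHS becomes 0 − (-4)·(5/3) = 20/3.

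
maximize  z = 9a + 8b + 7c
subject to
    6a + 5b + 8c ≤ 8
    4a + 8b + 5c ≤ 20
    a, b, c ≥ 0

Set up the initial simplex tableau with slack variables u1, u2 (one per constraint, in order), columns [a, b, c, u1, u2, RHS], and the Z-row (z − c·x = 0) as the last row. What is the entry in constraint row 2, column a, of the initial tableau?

Constraint 2 has coefficient 4 on a.

4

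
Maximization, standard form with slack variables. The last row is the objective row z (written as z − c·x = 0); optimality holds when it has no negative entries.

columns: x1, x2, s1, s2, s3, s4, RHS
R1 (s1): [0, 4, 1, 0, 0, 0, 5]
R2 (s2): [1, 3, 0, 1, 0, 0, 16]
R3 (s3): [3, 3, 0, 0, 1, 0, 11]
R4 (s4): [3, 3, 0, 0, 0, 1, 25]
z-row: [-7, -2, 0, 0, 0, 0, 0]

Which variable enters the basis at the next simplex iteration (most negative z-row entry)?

Negative z-row entries: x1: -7, x2: -2.
The most negative is -7 in column x1, so x1 enters.

x1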